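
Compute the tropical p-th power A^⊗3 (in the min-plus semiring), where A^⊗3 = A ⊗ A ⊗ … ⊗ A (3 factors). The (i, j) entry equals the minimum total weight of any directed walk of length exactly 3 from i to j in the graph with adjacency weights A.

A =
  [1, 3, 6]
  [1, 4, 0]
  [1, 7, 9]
A^⊗3 =
  [3, 5, 4]
  [2, 4, 4]
  [3, 5, 4]

Each entry (A^⊗3)_ij equals the minimum over all length-3 walks i = v_0 → v_1 → … → v_3 = j of Σ_t A[v_t][v_{t+1}]. For example, for (i, j) = (0, 2) we minimise over 9 possible intermediate vertex sequences; the minimum is 4, attained along the walk 0 → 0 → 1 → 2.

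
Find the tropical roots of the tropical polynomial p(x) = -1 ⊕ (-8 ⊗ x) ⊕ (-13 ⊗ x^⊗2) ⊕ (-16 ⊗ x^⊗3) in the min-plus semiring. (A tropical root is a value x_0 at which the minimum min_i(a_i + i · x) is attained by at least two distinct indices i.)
Roots: {3, 5, 7}

Each tropical root is a break point of the lower envelope of the lines y = a_i + i · x (there are 4 lines, with slopes 0, 1, ..., 3). Only the lines that attain the minimum somewhere contribute to roots; other lines are dominated. Here the surviving (envelope) indices are i = 3, i = 2, i = 1, i = 0.
Intersections between consecutive envelope lines give the roots: for adjacent envelope indices i < j the intersection is x = (a_i − a_j) / (j − i). Reading off the sorted break points: {3, 5, 7}.
Verification: at each break x_0, at least two indices attain the minimum of min_i(a_i + i · x_0).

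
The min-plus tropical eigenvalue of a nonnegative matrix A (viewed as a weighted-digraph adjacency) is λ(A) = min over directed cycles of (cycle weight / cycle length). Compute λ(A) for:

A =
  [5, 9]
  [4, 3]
λ(A) = 3

Enumerate directed cycles and compute their means (weight / length). Sample:
  cycle 0 → 0: weight = 5, length = 1, mean = 5/1 ≈ 5.000
  cycle 1 → 1: weight = 3, length = 1, mean = 3/1 ≈ 3.000
  cycle 0 → 1 → 0: weight = 13, length = 2, mean = 13/2 ≈ 6.500
  cycle 1 → 0 → 1: weight = 13, length = 2, mean = 13/2 ≈ 6.500
Minimum mean = 3.000, attained e.g. along the cycle 1 → 1 with weight 3 and length 1. So λ(A) = 3/1 = 3.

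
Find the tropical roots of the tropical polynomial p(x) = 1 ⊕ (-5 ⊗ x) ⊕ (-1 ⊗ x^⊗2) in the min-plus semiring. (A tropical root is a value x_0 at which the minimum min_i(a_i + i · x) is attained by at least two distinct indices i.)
Roots: {-4, 6}

Each tropical root is a break point of the lower envelope of the lines y = a_i + i · x (there are 3 lines, with slopes 0, 1, ..., 2). Only the lines that attain the minimum somewhere contribute to roots; other lines are dominated. Here the surviving (envelope) indices are i = 2, i = 1, i = 0.
Intersections between consecutive envelope lines give the roots: for adjacent envelope indices i < j the intersection is x = (a_i − a_j) / (j − i). Reading off the sorted break points: {-4, 6}.
Verification: at each break x_0, at least two indices attain the minimum of min_i(a_i + i · x_0).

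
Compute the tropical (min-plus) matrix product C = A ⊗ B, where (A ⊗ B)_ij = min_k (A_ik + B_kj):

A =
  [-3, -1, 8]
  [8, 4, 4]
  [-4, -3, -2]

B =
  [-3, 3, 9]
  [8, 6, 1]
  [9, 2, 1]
A ⊗ B =
  [-6, 0, 0]
  [5, 6, 5]
  [-7, -1, -2]

Apply the min-plus product entry-by-entry:
  C[0][0] = min over k of (A[0][0] + B[0][0] = -3 + -3 = -6, A[0][1] + B[1][0] = -1 + 8 = 7, A[0][2] + B[2][0] = 8 + 9 = 17) = -6 (attained at k = 0)
  C[0][1] = min over k of (A[0][0] + B[0][1] = -3 + 3 = 0, A[0][1] + B[1][1] = -1 + 6 = 5, A[0][2] + B[2][1] = 8 + 2 = 10) = 0 (attained at k = 0)
  C[0][2] = min over k of (A[0][0] + B[0][2] = -3 + 9 = 6, A[0][1] + B[1][2] = -1 + 1 = 0, A[0][2] + B[2][2] = 8 + 1 = 9) = 0 (attained at k = 1)
  C[1][0] = min over k of (A[1][0] + B[0][0] = 8 + -3 = 5, A[1][1] + B[1][0] = 4 + 8 = 12, A[1][2] + B[2][0] = 4 + 9 = 13) = 5 (attained at k = 0)
  C[1][1] = min over k of (A[1][0] + B[0][1] = 8 + 3 = 11, A[1][1] + B[1][1] = 4 + 6 = 10, A[1][2] + B[2][1] = 4 + 2 = 6) = 6 (attained at k = 2)
  C[1][2] = min over k of (A[1][0] + B[0][2] = 8 + 9 = 17, A[1][1] + B[1][2] = 4 + 1 = 5, A[1][2] + B[2][2] = 4 + 1 = 5) = 5 (attained at k = 1)
  C[2][0] = min over k of (A[2][0] + B[0][0] = -4 + -3 = -7, A[2][1] + B[1][0] = -3 + 8 = 5, A[2][2] + B[2][0] = -2 + 9 = 7) = -7 (attained at k = 0)
  C[2][1] = min over k of (A[2][0] + B[0][1] = -4 + 3 = -1, A[2][1] + B[1][1] = -3 + 6 = 3, A[2][2] + B[2][1] = -2 + 2 = 0) = -1 (attained at k = 0)
  C[2][2] = min over k of (A[2][0] + B[0][2] = -4 + 9 = 5, A[2][1] + B[1][2] = -3 + 1 = -2, A[2][2] + B[2][2] = -2 + 1 = -1) = -2 (attained at k = 1)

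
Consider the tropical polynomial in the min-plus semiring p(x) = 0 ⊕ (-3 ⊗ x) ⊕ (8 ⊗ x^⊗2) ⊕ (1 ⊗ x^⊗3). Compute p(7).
p(7) = 0

A tropical monomial a ⊗ x^⊗i evaluates to a + i · x. Evaluating each term at x = 7:
  Term 0 contributes 0 + 0 · 7 = 0
  Term 1 contributes -3 + 1 · 7 = 4
  Term 2 contributes 8 + 2 · 7 = 22
  Term 3 contributes 1 + 3 · 7 = 22
p(7) = ⊕ of these = min[0, 4, 22, 22] = 0.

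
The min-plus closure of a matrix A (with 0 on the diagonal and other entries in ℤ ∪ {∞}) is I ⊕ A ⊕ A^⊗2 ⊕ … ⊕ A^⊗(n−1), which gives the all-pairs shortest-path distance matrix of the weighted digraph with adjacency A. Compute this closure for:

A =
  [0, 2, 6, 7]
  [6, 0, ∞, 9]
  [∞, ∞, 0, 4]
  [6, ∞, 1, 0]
Closure =
  [0, 2, 6, 7]
  [6, 0, 10, 9]
  [10, 12, 0, 4]
  [6, 8, 1, 0]

This is the Floyd-Warshall all-pairs shortest-path computation. For each intermediate vertex k = 0, 1, …, 3, update dist[i][j] ← min(dist[i][j], dist[i][k] + dist[k][j]). The final matrix gives, for each (i, j), the minimum total weight of any directed path from i to j (possibly empty when i = j).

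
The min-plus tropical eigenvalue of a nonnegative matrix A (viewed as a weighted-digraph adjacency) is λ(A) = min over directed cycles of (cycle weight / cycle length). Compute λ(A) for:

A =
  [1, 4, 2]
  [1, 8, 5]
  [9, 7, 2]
λ(A) = 1

Enumerate directed cycles and compute their means (weight / length). Sample:
  cycle 0 → 0: weight = 1, length = 1, mean = 1/1 ≈ 1.000
  cycle 1 → 1: weight = 8, length = 1, mean = 8/1 ≈ 8.000
  cycle 2 → 2: weight = 2, length = 1, mean = 2/1 ≈ 2.000
  cycle 0 → 1 → 0: weight = 5, length = 2, mean = 5/2 ≈ 2.500
  cycle 0 → 2 → 0: weight = 11, length = 2, mean = 11/2 ≈ 5.500
  cycle 1 → 0 → 1: weight = 5, length = 2, mean = 5/2 ≈ 2.500
Minimum mean = 1.000, attained e.g. along the cycle 0 → 0 with weight 1 and length 1. So λ(A) = 1/1 = 1.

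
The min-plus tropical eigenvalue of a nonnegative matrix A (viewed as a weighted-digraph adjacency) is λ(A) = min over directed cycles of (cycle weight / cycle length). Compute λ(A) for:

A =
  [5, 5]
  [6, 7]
λ(A) = 5

Enumerate directed cycles and compute their means (weight / length). Sample:
  cycle 0 → 0: weight = 5, length = 1, mean = 5/1 ≈ 5.000
  cycle 1 → 1: weight = 7, length = 1, mean = 7/1 ≈ 7.000
  cycle 0 → 1 → 0: weight = 11, length = 2, mean = 11/2 ≈ 5.500
  cycle 1 → 0 → 1: weight = 11, length = 2, mean = 11/2 ≈ 5.500
Minimum mean = 5.000, attained e.g. along the cycle 0 → 0 with weight 5 and length 1. So λ(A) = 5/1 = 5.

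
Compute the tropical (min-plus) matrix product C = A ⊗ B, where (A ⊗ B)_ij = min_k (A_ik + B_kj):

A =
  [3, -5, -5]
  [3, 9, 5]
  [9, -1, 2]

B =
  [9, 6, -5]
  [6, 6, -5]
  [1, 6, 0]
A ⊗ B =
  [-4, 1, -10]
  [6, 9, -2]
  [3, 5, -6]

Apply the min-plus product entry-by-entry:
  C[0][0] = min over k of (A[0][0] + B[0][0] = 3 + 9 = 12, A[0][1] + B[1][0] = -5 + 6 = 1, A[0][2] + B[2][0] = -5 + 1 = -4) = -4 (attained at k = 2)
  C[0][1] = min over k of (A[0][0] + B[0][1] = 3 + 6 = 9, A[0][1] + B[1][1] = -5 + 6 = 1, A[0][2] + B[2][1] = -5 + 6 = 1) = 1 (attained at k = 1)
  C[0][2] = min over k of (A[0][0] + B[0][2] = 3 + -5 = -2, A[0][1] + B[1][2] = -5 + -5 = -10, A[0][2] + B[2][2] = -5 + 0 = -5) = -10 (attained at k = 1)
  C[1][0] = min over k of (A[1][0] + B[0][0] = 3 + 9 = 12, A[1][1] + B[1][0] = 9 + 6 = 15, A[1][2] + B[2][0] = 5 + 1 = 6) = 6 (attained at k = 2)
  C[1][1] = min over k of (A[1][0] + B[0][1] = 3 + 6 = 9, A[1][1] + B[1][1] = 9 + 6 = 15, A[1][2] + B[2][1] = 5 + 6 = 11) = 9 (attained at k = 0)
  C[1][2] = min over k of (A[1][0] + B[0][2] = 3 + -5 = -2, A[1][1] + B[1][2] = 9 + -5 = 4, A[1][2] + B[2][2] = 5 + 0 = 5) = -2 (attained at k = 0)
  C[2][0] = min over k of (A[2][0] + B[0][0] = 9 + 9 = 18, A[2][1] + B[1][0] = -1 + 6 = 5, A[2][2] + B[2][0] = 2 + 1 = 3) = 3 (attained at k = 2)
  C[2][1] = min over k of (A[2][0] + B[0][1] = 9 + 6 = 15, A[2][1] + B[1][1] = -1 + 6 = 5, A[2][2] + B[2][1] = 2 + 6 = 8) = 5 (attained at k = 1)
  C[2][2] = min over k of (A[2][0] + B[0][2] = 9 + -5 = 4, A[2][1] + B[1][2] = -1 + -5 = -6, A[2][2] + B[2][2] = 2 + 0 = 2) = -6 (attained at k = 1)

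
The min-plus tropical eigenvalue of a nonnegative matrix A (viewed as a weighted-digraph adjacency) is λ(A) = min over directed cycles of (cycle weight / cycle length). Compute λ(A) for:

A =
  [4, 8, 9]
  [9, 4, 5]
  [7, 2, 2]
λ(A) = 2

Enumerate directed cycles and compute their means (weight / length). Sample:
  cycle 0 → 0: weight = 4, length = 1, mean = 4/1 ≈ 4.000
  cycle 1 → 1: weight = 4, length = 1, mean = 4/1 ≈ 4.000
  cycle 2 → 2: weight = 2, length = 1, mean = 2/1 ≈ 2.000
  cycle 0 → 1 → 0: weight = 17, length = 2, mean = 17/2 ≈ 8.500
  cycle 0 → 2 → 0: weight = 16, length = 2, mean = 16/2 ≈ 8.000
  cycle 1 → 0 → 1: weight = 17, length = 2, mean = 17/2 ≈ 8.500
Minimum mean = 2.000, attained e.g. along the cycle 2 → 2 with weight 2 and length 1. So λ(A) = 2/1 = 2.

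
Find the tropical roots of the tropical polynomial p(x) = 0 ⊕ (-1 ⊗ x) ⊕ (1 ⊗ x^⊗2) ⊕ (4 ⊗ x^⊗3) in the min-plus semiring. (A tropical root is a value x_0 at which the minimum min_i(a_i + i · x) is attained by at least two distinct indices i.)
Roots: {-3, -2, 1}

Each tropical root is a break point of the lower envelope of the lines y = a_i + i · x (there are 4 lines, with slopes 0, 1, ..., 3). Only the lines that attain the minimum somewhere contribute to roots; other lines are dominated. Here the surviving (envelope) indices are i = 3, i = 2, i = 1, i = 0.
Intersections between consecutive envelope lines give the roots: for adjacent envelope indices i < j the intersection is x = (a_i − a_j) / (j − i). Reading off the sorted break points: {-3, -2, 1}.
Verification: at each break x_0, at least two indices attain the minimum of min_i(a_i + i · x_0).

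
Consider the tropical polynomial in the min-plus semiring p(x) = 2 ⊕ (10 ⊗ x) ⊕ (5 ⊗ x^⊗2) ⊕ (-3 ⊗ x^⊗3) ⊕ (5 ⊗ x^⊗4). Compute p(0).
p(0) = -3

A tropical monomial a ⊗ x^⊗i evaluates to a + i · x. Evaluating each term at x = 0:
  Term 0 contributes 2 + 0 · 0 = 2
  Term 1 contributes 10 + 1 · 0 = 10
  Term 2 contributes 5 + 2 · 0 = 5
  Term 3 contributes -3 + 3 · 0 = -3
  Term 4 contributes 5 + 4 · 0 = 5
p(0) = ⊕ of these = min[2, 10, 5, -3, 5] = -3.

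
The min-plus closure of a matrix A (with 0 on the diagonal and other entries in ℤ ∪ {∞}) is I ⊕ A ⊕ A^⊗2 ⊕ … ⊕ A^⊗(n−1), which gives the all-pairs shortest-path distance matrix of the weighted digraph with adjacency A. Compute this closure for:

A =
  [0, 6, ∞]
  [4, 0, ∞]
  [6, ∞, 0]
Closure =
  [0, 6, ∞]
  [4, 0, ∞]
  [6, 12, 0]

This is the Floyd-Warshall all-pairs shortest-path computation. For each intermediate vertex k = 0, 1, …, 2, update dist[i][j] ← min(dist[i][j], dist[i][k] + dist[k][j]). The final matrix gives, for each (i, j), the minimum total weight of any directed path from i to j (possibly empty when i = j).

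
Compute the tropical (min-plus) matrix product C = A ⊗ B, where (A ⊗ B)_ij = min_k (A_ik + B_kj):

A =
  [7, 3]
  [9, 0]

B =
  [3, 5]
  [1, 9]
A ⊗ B =
  [4, 12]
  [1, 9]

Apply the min-plus product entry-by-entry:
  C[0][0] = min over k of (A[0][0] + B[0][0] = 7 + 3 = 10, A[0][1] + B[1][0] = 3 + 1 = 4) = 4 (attained at k = 1)
  C[0][1] = min over k of (A[0][0] + B[0][1] = 7 + 5 = 12, A[0][1] + B[1][1] = 3 + 9 = 12) = 12 (attained at k = 0)
  C[1][0] = min over k of (A[1][0] + B[0][0] = 9 + 3 = 12, A[1][1] + B[1][0] = 0 + 1 = 1) = 1 (attained at k = 1)
  C[1][1] = min over k of (A[1][0] + B[0][1] = 9 + 5 = 14, A[1][1] + B[1][1] = 0 + 9 = 9) = 9 (attained at k = 1)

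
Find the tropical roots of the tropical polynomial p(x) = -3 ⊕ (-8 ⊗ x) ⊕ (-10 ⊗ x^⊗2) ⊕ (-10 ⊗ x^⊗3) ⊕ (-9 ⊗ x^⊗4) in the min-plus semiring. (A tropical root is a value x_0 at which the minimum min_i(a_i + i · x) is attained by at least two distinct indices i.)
Roots: {-1, 0, 2, 5}

Each tropical root is a break point of the lower envelope of the lines y = a_i + i · x (there are 5 lines, with slopes 0, 1, ..., 4). Only the lines that attain the minimum somewhere contribute to roots; other lines are dominated. Here the surviving (envelope) indices are i = 4, i = 3, i = 2, i = 1, i = 0.
Intersections between consecutive envelope lines give the roots: for adjacent envelope indices i < j the intersection is x = (a_i − a_j) / (j − i). Reading off the sorted break points: {-1, 0, 2, 5}.
Verification: at each break x_0, at least two indices attain the minimum of min_i(a_i + i · x_0).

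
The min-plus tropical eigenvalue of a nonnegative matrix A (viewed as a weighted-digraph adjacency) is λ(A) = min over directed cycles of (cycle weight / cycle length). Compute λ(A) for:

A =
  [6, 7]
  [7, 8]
λ(A) = 6

Enumerate directed cycles and compute their means (weight / length). Sample:
  cycle 0 → 0: weight = 6, length = 1, mean = 6/1 ≈ 6.000
  cycle 1 → 1: weight = 8, length = 1, mean = 8/1 ≈ 8.000
  cycle 0 → 1 → 0: weight = 14, length = 2, mean = 14/2 ≈ 7.000
  cycle 1 → 0 → 1: weight = 14, length = 2, mean = 14/2 ≈ 7.000
Minimum mean = 6.000, attained e.g. along the cycle 0 → 0 with weight 6 and length 1. So λ(A) = 6/1 = 6.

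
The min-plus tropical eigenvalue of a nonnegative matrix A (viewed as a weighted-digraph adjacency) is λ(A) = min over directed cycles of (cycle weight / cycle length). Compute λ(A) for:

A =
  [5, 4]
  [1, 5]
λ(A) = 5/2

Enumerate directed cycles and compute their means (weight / length). Sample:
  cycle 0 → 0: weight = 5, length = 1, mean = 5/1 ≈ 5.000
  cycle 1 → 1: weight = 5, length = 1, mean = 5/1 ≈ 5.000
  cycle 0 → 1 → 0: weight = 5, length = 2, mean = 5/2 ≈ 2.500
  cycle 1 → 0 → 1: weight = 5, length = 2, mean = 5/2 ≈ 2.500
Minimum mean = 2.500, attained e.g. along the cycle 0 → 1 → 0 with weight 5 and length 2. So λ(A) = 5/2 = 5/2.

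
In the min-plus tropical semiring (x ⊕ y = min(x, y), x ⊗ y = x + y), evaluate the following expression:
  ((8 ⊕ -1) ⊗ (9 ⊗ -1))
((8 ⊕ -1) ⊗ (9 ⊗ -1)) = 7

Expand innermost to outermost. Recall ⊕ takes the minimum of its arguments and ⊗ takes their sum. Working out the expression ((8 ⊕ -1) ⊗ (9 ⊗ -1)) gives 7.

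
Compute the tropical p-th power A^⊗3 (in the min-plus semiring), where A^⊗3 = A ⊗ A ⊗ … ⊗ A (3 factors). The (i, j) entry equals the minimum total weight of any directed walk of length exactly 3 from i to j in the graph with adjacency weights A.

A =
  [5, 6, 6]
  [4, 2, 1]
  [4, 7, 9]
A^⊗3 =
  [11, 10, 9]
  [7, 6, 5]
  [12, 11, 10]

Each entry (A^⊗3)_ij equals the minimum over all length-3 walks i = v_0 → v_1 → … → v_3 = j of Σ_t A[v_t][v_{t+1}]. For example, for (i, j) = (0, 2) we minimise over 9 possible intermediate vertex sequences; the minimum is 9, attained along the walk 0 → 1 → 1 → 2.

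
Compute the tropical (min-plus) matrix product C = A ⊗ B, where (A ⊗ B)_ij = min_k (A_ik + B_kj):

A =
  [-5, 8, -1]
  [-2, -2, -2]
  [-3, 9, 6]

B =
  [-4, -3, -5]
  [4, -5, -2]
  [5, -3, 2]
A ⊗ B =
  [-9, -8, -10]
  [-6, -7, -7]
  [-7, -6, -8]

Apply the min-plus product entry-by-entry:
  C[0][0] = min over k of (A[0][0] + B[0][0] = -5 + -4 = -9, A[0][1] + B[1][0] = 8 + 4 = 12, A[0][2] + B[2][0] = -1 + 5 = 4) = -9 (attained at k = 0)
  C[0][1] = min over k of (A[0][0] + B[0][1] = -5 + -3 = -8, A[0][1] + B[1][1] = 8 + -5 = 3, A[0][2] + B[2][1] = -1 + -3 = -4) = -8 (attained at k = 0)
  C[0][2] = min over k of (A[0][0] + B[0][2] = -5 + -5 = -10, A[0][1] + B[1][2] = 8 + -2 = 6, A[0][2] + B[2][2] = -1 + 2 = 1) = -10 (attained at k = 0)
  C[1][0] = min over k of (A[1][0] + B[0][0] = -2 + -4 = -6, A[1][1] + B[1][0] = -2 + 4 = 2, A[1][2] + B[2][0] = -2 + 5 = 3) = -6 (attained at k = 0)
  C[1][1] = min over k of (A[1][0] + B[0][1] = -2 + -3 = -5, A[1][1] + B[1][1] = -2 + -5 = -7, A[1][2] + B[2][1] = -2 + -3 = -5) = -7 (attained at k = 1)
  C[1][2] = min over k of (A[1][0] + B[0][2] = -2 + -5 = -7, A[1][1] + B[1][2] = -2 + -2 = -4, A[1][2] + B[2][2] = -2 + 2 = 0) = -7 (attained at k = 0)
  C[2][0] = min over k of (A[2][0] + B[0][0] = -3 + -4 = -7, A[2][1] + B[1][0] = 9 + 4 = 13, A[2][2] + B[2][0] = 6 + 5 = 11) = -7 (attained at k = 0)
  C[2][1] = min over k of (A[2][0] + B[0][1] = -3 + -3 = -6, A[2][1] + B[1][1] = 9 + -5 = 4, A[2][2] + B[2][1] = 6 + -3 = 3) = -6 (attained at k = 0)
  C[2][2] = min over k of (A[2][0] + B[0][2] = -3 + -5 = -8, A[2][1] + B[1][2] = 9 + -2 = 7, A[2][2] + B[2][2] = 6 + 2 = 8) = -8 (attained at k = 0)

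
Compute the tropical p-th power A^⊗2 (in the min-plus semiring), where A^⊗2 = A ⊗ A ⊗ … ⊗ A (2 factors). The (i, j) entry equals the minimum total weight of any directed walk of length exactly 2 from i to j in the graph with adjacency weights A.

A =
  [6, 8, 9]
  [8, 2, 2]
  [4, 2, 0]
A^⊗2 =
  [12, 10, 9]
  [6, 4, 2]
  [4, 2, 0]

Each entry (A^⊗2)_ij equals the minimum over all length-2 walks i = v_0 → v_1 → … → v_2 = j of Σ_t A[v_t][v_{t+1}]. For example, for (i, j) = (0, 2) we minimise over 3 possible intermediate vertex sequences; the minimum is 9, attained along the walk 0 → 2 → 2.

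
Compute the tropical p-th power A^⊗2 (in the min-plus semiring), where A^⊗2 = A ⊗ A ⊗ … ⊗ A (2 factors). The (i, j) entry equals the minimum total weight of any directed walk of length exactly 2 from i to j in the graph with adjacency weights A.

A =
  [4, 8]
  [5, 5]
A^⊗2 =
  [8, 12]
  [9, 10]

Each entry (A^⊗2)_ij equals the minimum over all length-2 walks i = v_0 → v_1 → … → v_2 = j of Σ_t A[v_t][v_{t+1}]. For example, for (i, j) = (0, 1) we minimise over 2 possible intermediate vertex sequences; the minimum is 12, attained along the walk 0 → 0 → 1.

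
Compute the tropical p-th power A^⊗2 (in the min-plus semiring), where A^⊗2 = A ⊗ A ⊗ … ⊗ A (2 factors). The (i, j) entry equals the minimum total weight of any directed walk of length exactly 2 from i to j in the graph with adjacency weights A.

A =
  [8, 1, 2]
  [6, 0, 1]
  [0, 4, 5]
A^⊗2 =
  [2, 1, 2]
  [1, 0, 1]
  [5, 1, 2]

Each entry (A^⊗2)_ij equals the minimum over all length-2 walks i = v_0 → v_1 → … → v_2 = j of Σ_t A[v_t][v_{t+1}]. For example, for (i, j) = (0, 2) we minimise over 3 possible intermediate vertex sequences; the minimum is 2, attained along the walk 0 → 1 → 2.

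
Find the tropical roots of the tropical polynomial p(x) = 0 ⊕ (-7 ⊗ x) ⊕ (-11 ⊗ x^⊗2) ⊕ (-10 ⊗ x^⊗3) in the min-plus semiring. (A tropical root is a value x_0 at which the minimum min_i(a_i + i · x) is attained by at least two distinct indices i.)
Roots: {-1, 4, 7}

Each tropical root is a break point of the lower envelope of the lines y = a_i + i · x (there are 4 lines, with slopes 0, 1, ..., 3). Only the lines that attain the minimum somewhere contribute to roots; other lines are dominated. Here the surviving (envelope) indices are i = 3, i = 2, i = 1, i = 0.
Intersections between consecutive envelope lines give the roots: for adjacent envelope indices i < j the intersection is x = (a_i − a_j) / (j − i). Reading off the sorted break points: {-1, 4, 7}.
Verification: at each break x_0, at least two indices attain the minimum of min_i(a_i + i · x_0).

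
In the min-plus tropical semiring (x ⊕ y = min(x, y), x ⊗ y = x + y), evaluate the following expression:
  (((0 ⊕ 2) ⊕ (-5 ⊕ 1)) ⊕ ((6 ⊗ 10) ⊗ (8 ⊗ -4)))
(((0 ⊕ 2) ⊕ (-5 ⊕ 1)) ⊕ ((6 ⊗ 10) ⊗ (8 ⊗ -4))) = -5

Expand innermost to outermost. Recall ⊕ takes the minimum of its arguments and ⊗ takes their sum. Working out the expression (((0 ⊕ 2) ⊕ (-5 ⊕ 1)) ⊕ ((6 ⊗ 10) ⊗ (8 ⊗ -4))) gives -5.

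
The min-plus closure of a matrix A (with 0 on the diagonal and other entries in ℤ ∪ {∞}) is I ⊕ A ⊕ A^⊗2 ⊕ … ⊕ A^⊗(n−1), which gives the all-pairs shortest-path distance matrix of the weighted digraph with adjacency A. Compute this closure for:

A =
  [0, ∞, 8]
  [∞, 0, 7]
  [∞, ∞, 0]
Closure =
  [0, ∞, 8]
  [∞, 0, 7]
  [∞, ∞, 0]

This is the Floyd-Warshall all-pairs shortest-path computation. For each intermediate vertex k = 0, 1, …, 2, update dist[i][j] ← min(dist[i][j], dist[i][k] + dist[k][j]). The final matrix gives, for each (i, j), the minimum total weight of any directed path from i to j (possibly empty when i = j).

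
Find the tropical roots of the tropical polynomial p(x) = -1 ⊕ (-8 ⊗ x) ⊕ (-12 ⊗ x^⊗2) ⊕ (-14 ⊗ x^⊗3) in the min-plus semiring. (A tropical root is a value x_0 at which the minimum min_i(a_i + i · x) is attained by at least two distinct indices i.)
Roots: {2, 4, 7}

Each tropical root is a break point of the lower envelope of the lines y = a_i + i · x (there are 4 lines, with slopes 0, 1, ..., 3). Only the lines that attain the minimum somewhere contribute to roots; other lines are dominated. Here the surviving (envelope) indices are i = 3, i = 2, i = 1, i = 0.
Intersections between consecutive envelope lines give the roots: for adjacent envelope indices i < j the intersection is x = (a_i − a_j) / (j − i). Reading off the sorted break points: {2, 4, 7}.
Verification: at each break x_0, at least two indices attain the minimum of min_i(a_i + i · x_0).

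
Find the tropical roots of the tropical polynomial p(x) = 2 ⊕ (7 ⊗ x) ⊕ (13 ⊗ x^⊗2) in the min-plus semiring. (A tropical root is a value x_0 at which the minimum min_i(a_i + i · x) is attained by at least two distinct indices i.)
Roots: {-6, -5}

Each tropical root is a break point of the lower envelope of the lines y = a_i + i · x (there are 3 lines, with slopes 0, 1, ..., 2). Only the lines that attain the minimum somewhere contribute to roots; other lines are dominated. Here the surviving (envelope) indices are i = 2, i = 1, i = 0.
Intersections between consecutive envelope lines give the roots: for adjacent envelope indices i < j the intersection is x = (a_i − a_j) / (j − i). Reading off the sorted break points: {-6, -5}.
Verification: at each break x_0, at least two indices attain the minimum of min_i(a_i + i · x_0).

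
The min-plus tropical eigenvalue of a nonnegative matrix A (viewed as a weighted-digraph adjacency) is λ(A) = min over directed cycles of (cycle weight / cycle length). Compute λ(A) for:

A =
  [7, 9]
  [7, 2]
λ(A) = 2

Enumerate directed cycles and compute their means (weight / length). Sample:
  cycle 0 → 0: weight = 7, length = 1, mean = 7/1 ≈ 7.000
  cycle 1 → 1: weight = 2, length = 1, mean = 2/1 ≈ 2.000
  cycle 0 → 1 → 0: weight = 16, length = 2, mean = 16/2 ≈ 8.000
  cycle 1 → 0 → 1: weight = 16, length = 2, mean = 16/2 ≈ 8.000
Minimum mean = 2.000, attained e.g. along the cycle 1 → 1 with weight 2 and length 1. So λ(A) = 2/1 = 2.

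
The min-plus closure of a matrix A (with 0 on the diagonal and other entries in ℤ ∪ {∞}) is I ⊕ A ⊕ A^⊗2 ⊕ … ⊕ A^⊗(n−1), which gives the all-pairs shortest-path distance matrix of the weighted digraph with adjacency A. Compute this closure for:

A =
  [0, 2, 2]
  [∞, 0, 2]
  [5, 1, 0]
Closure =
  [0, 2, 2]
  [7, 0, 2]
  [5, 1, 0]

This is the Floyd-Warshall all-pairs shortest-path computation. For each intermediate vertex k = 0, 1, …, 2, update dist[i][j] ← min(dist[i][j], dist[i][k] + dist[k][j]). The final matrix gives, for each (i, j), the minimum total weight of any directed path from i to j (possibly empty when i = j).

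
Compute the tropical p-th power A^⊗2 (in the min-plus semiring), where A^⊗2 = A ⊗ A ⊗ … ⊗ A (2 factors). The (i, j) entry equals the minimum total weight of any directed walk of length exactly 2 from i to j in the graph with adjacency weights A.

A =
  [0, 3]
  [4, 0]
A^⊗2 =
  [0, 3]
  [4, 0]

Each entry (A^⊗2)_ij equals the minimum over all length-2 walks i = v_0 → v_1 → … → v_2 = j of Σ_t A[v_t][v_{t+1}]. For example, for (i, j) = (0, 1) we minimise over 2 possible intermediate vertex sequences; the minimum is 3, attained along the walk 0 → 0 → 1.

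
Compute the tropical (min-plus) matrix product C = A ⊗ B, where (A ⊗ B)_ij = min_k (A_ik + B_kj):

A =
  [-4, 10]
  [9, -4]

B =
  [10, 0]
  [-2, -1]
A ⊗ B =
  [6, -4]
  [-6, -5]

Apply the min-plus product entry-by-entry:
  C[0][0] = min over k of (A[0][0] + B[0][0] = -4 + 10 = 6, A[0][1] + B[1][0] = 10 + -2 = 8) = 6 (attained at k = 0)
  C[0][1] = min over k of (A[0][0] + B[0][1] = -4 + 0 = -4, A[0][1] + B[1][1] = 10 + -1 = 9) = -4 (attained at k = 0)
  C[1][0] = min over k of (A[1][0] + B[0][0] = 9 + 10 = 19, A[1][1] + B[1][0] = -4 + -2 = -6) = -6 (attained at k = 1)
  C[1][1] = min over k of (A[1][0] + B[0][1] = 9 + 0 = 9, A[1][1] + B[1][1] = -4 + -1 = -5) = -5 (attained at k = 1)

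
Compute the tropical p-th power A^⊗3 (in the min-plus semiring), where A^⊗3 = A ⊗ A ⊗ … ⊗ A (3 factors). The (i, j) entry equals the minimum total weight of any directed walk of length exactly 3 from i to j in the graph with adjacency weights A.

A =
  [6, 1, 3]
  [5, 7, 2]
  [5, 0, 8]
A^⊗3 =
  [8, 3, 5]
  [7, 8, 4]
  [7, 2, 8]

Each entry (A^⊗3)_ij equals the minimum over all length-3 walks i = v_0 → v_1 → … → v_3 = j of Σ_t A[v_t][v_{t+1}]. For example, for (i, j) = (0, 2) we minimise over 9 possible intermediate vertex sequences; the minimum is 5, attained along the walk 0 → 2 → 1 → 2.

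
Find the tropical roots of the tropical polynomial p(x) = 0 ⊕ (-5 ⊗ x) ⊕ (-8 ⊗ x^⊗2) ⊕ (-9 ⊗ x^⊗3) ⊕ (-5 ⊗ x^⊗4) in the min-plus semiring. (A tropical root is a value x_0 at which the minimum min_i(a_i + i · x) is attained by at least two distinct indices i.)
Roots: {-4, 1, 3, 5}

Each tropical root is a break point of the lower envelope of the lines y = a_i + i · x (there are 5 lines, with slopes 0, 1, ..., 4). Only the lines that attain the minimum somewhere contribute to roots; other lines are dominated. Here the surviving (envelope) indices are i = 4, i = 3, i = 2, i = 1, i = 0.
Intersections between consecutive envelope lines give the roots: for adjacent envelope indices i < j the intersection is x = (a_i − a_j) / (j − i). Reading off the sorted break points: {-4, 1, 3, 5}.
Verification: at each break x_0, at least two indices attain the minimum of min_i(a_i + i · x_0).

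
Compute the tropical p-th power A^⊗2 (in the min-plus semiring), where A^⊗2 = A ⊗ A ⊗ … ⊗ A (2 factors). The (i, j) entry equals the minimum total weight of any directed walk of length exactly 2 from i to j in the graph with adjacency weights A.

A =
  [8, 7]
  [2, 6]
A^⊗2 =
  [9, 13]
  [8, 9]

Each entry (A^⊗2)_ij equals the minimum over all length-2 walks i = v_0 → v_1 → … → v_2 = j of Σ_t A[v_t][v_{t+1}]. For example, for (i, j) = (0, 1) we minimise over 2 possible intermediate vertex sequences; the minimum is 13, attained along the walk 0 → 1 → 1.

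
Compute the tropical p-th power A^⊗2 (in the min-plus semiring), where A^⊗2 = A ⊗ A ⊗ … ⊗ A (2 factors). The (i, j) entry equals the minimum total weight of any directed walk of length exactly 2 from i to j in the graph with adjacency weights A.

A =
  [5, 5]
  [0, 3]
A^⊗2 =
  [5, 8]
  [3, 5]

Each entry (A^⊗2)_ij equals the minimum over all length-2 walks i = v_0 → v_1 → … → v_2 = j of Σ_t A[v_t][v_{t+1}]. For example, for (i, j) = (0, 1) we minimise over 2 possible intermediate vertex sequences; the minimum is 8, attained along the walk 0 → 1 → 1.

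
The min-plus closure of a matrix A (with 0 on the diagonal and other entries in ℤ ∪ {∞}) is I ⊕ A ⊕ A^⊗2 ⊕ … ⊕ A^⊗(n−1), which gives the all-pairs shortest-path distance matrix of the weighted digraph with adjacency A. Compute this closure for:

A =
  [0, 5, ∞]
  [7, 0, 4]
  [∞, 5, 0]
Closure =
  [0, 5, 9]
  [7, 0, 4]
  [12, 5, 0]

This is the Floyd-Warshall all-pairs shortest-path computation. For each intermediate vertex k = 0, 1, …, 2, update dist[i][j] ← min(dist[i][j], dist[i][k] + dist[k][j]). The final matrix gives, for each (i, j), the minimum total weight of any directed path from i to j (possibly empty when i = j).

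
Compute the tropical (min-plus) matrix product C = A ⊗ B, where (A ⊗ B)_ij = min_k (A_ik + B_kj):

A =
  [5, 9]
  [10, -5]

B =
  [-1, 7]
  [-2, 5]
A ⊗ B =
  [4, 12]
  [-7, 0]

Apply the min-plus product entry-by-entry:
  C[0][0] = min over k of (A[0][0] + B[0][0] = 5 + -1 = 4, A[0][1] + B[1][0] = 9 + -2 = 7) = 4 (attained at k = 0)
  C[0][1] = min over k of (A[0][0] + B[0][1] = 5 + 7 = 12, A[0][1] + B[1][1] = 9 + 5 = 14) = 12 (attained at k = 0)
  C[1][0] = min over k of (A[1][0] + B[0][0] = 10 + -1 = 9, A[1][1] + B[1][0] = -5 + -2 = -7) = -7 (attained at k = 1)
  C[1][1] = min over k of (A[1][0] + B[0][1] = 10 + 7 = 17, A[1][1] + B[1][1] = -5 + 5 = 0) = 0 (attained at k = 1)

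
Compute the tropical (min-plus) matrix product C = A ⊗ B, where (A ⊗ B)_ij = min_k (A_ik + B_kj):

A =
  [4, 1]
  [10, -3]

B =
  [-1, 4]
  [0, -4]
A ⊗ B =
  [1, -3]
  [-3, -7]

Apply the min-plus product entry-by-entry:
  C[0][0] = min over k of (A[0][0] + B[0][0] = 4 + -1 = 3, A[0][1] + B[1][0] = 1 + 0 = 1) = 1 (attained at k = 1)
  C[0][1] = min over k of (A[0][0] + B[0][1] = 4 + 4 = 8, A[0][1] + B[1][1] = 1 + -4 = -3) = -3 (attained at k = 1)
  C[1][0] = min over k of (A[1][0] + B[0][0] = 10 + -1 = 9, A[1][1] + B[1][0] = -3 + 0 = -3) = -3 (attained at k = 1)
  C[1][1] = min over k of (A[1][0] + B[0][1] = 10 + 4 = 14, A[1][1] + B[1][1] = -3 + -4 = -7) = -7 (attained at k = 1)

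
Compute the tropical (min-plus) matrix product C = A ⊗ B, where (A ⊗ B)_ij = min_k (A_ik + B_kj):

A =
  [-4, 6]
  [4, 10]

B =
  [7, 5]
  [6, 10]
A ⊗ B =
  [3, 1]
  [11, 9]

Apply the min-plus product entry-by-entry:
  C[0][0] = min over k of (A[0][0] + B[0][0] = -4 + 7 = 3, A[0][1] + B[1][0] = 6 + 6 = 12) = 3 (attained at k = 0)
  C[0][1] = min over k of (A[0][0] + B[0][1] = -4 + 5 = 1, A[0][1] + B[1][1] = 6 + 10 = 16) = 1 (attained at k = 0)
  C[1][0] = min over k of (A[1][0] + B[0][0] = 4 + 7 = 11, A[1][1] + B[1][0] = 10 + 6 = 16) = 11 (attained at k = 0)
  C[1][1] = min over k of (A[1][0] + B[0][1] = 4 + 5 = 9, A[1][1] + B[1][1] = 10 + 10 = 20) = 9 (attained at k = 0)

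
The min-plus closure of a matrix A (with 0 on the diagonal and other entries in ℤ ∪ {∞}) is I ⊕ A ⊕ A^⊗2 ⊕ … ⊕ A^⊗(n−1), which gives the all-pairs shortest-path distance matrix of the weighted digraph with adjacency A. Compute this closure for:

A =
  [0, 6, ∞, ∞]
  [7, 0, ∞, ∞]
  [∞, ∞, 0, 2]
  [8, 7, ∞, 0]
Closure =
  [0, 6, ∞, ∞]
  [7, 0, ∞, ∞]
  [10, 9, 0, 2]
  [8, 7, ∞, 0]

This is the Floyd-Warshall all-pairs shortest-path computation. For each intermediate vertex k = 0, 1, …, 3, update dist[i][j] ← min(dist[i][j], dist[i][k] + dist[k][j]). The final matrix gives, for each (i, j), the minimum total weight of any directed path from i to j (possibly empty when i = j).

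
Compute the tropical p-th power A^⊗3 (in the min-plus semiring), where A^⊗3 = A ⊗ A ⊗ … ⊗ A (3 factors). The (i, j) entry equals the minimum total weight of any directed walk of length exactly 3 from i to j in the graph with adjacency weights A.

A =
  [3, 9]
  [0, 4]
A^⊗3 =
  [9, 15]
  [6, 12]

Each entry (A^⊗3)_ij equals the minimum over all length-3 walks i = v_0 → v_1 → … → v_3 = j of Σ_t A[v_t][v_{t+1}]. For example, for (i, j) = (0, 1) we minimise over 4 possible intermediate vertex sequences; the minimum is 15, attained along the walk 0 → 0 → 0 → 1.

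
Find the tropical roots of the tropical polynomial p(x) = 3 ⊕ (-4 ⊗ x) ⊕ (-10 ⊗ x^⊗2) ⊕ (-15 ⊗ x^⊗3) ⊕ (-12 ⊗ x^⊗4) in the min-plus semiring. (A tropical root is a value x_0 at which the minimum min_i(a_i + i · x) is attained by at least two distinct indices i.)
Roots: {-3, 5, 6, 7}

Each tropical root is a break point of the lower envelope of the lines y = a_i + i · x (there are 5 lines, with slopes 0, 1, ..., 4). Only the lines that attain the minimum somewhere contribute to roots; other lines are dominated. Here the surviving (envelope) indices are i = 4, i = 3, i = 2, i = 1, i = 0.
Intersections between consecutive envelope lines give the roots: for adjacent envelope indices i < j the intersection is x = (a_i − a_j) / (j − i). Reading off the sorted break points: {-3, 5, 6, 7}.
Verification: at each break x_0, at least two indices attain the minimum of min_i(a_i + i · x_0).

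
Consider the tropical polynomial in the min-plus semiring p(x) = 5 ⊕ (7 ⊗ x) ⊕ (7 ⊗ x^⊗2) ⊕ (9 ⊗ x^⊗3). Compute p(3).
p(3) = 5

A tropical monomial a ⊗ x^⊗i evaluates to a + i · x. Evaluating each term at x = 3:
  Term 0 contributes 5 + 0 · 3 = 5
  Term 1 contributes 7 + 1 · 3 = 10
  Term 2 contributes 7 + 2 · 3 = 13
  Term 3 contributes 9 + 3 · 3 = 18
p(3) = ⊕ of these = min[5, 10, 13, 18] = 5.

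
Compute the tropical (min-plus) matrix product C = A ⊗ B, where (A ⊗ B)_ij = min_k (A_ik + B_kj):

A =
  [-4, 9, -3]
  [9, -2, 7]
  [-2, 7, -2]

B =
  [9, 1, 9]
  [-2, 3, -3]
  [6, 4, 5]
A ⊗ B =
  [3, -3, 2]
  [-4, 1, -5]
  [4, -1, 3]

Apply the min-plus product entry-by-entry:
  C[0][0] = min over k of (A[0][0] + B[0][0] = -4 + 9 = 5, A[0][1] + B[1][0] = 9 + -2 = 7, A[0][2] + B[2][0] = -3 + 6 = 3) = 3 (attained at k = 2)
  C[0][1] = min over k of (A[0][0] + B[0][1] = -4 + 1 = -3, A[0][1] + B[1][1] = 9 + 3 = 12, A[0][2] + B[2][1] = -3 + 4 = 1) = -3 (attained at k = 0)
  C[0][2] = min over k of (A[0][0] + B[0][2] = -4 + 9 = 5, A[0][1] + B[1][2] = 9 + -3 = 6, A[0][2] + B[2][2] = -3 + 5 = 2) = 2 (attained at k = 2)
  C[1][0] = min over k of (A[1][0] + B[0][0] = 9 + 9 = 18, A[1][1] + B[1][0] = -2 + -2 = -4, A[1][2] + B[2][0] = 7 + 6 = 13) = -4 (attained at k = 1)
  C[1][1] = min over k of (A[1][0] + B[0][1] = 9 + 1 = 10, A[1][1] + B[1][1] = -2 + 3 = 1, A[1][2] + B[2][1] = 7 + 4 = 11) = 1 (attained at k = 1)
  C[1][2] = min over k of (A[1][0] + B[0][2] = 9 + 9 = 18, A[1][1] + B[1][2] = -2 + -3 = -5, A[1][2] + B[2][2] = 7 + 5 = 12) = -5 (attained at k = 1)
  C[2][0] = min over k of (A[2][0] + B[0][0] = -2 + 9 = 7, A[2][1] + B[1][0] = 7 + -2 = 5, A[2][2] + B[2][0] = -2 + 6 = 4) = 4 (attained at k = 2)
  C[2][1] = min over k of (A[2][0] + B[0][1] = -2 + 1 = -1, A[2][1] + B[1][1] = 7 + 3 = 10, A[2][2] + B[2][1] = -2 + 4 = 2) = -1 (attained at k = 0)
  C[2][2] = min over k of (A[2][0] + B[0][2] = -2 + 9 = 7, A[2][1] + B[1][2] = 7 + -3 = 4, A[2][2] + B[2][2] = -2 + 5 = 3) = 3 (attained at k = 2)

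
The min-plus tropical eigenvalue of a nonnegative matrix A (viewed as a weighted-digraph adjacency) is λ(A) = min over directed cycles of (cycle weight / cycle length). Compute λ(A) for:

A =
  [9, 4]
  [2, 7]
λ(A) = 3

Enumerate directed cycles and compute their means (weight / length). Sample:
  cycle 0 → 0: weight = 9, length = 1, mean = 9/1 ≈ 9.000
  cycle 1 → 1: weight = 7, length = 1, mean = 7/1 ≈ 7.000
  cycle 0 → 1 → 0: weight = 6, length = 2, mean = 6/2 ≈ 3.000
  cycle 1 → 0 → 1: weight = 6, length = 2, mean = 6/2 ≈ 3.000
Minimum mean = 3.000, attained e.g. along the cycle 0 → 1 → 0 with weight 6 and length 2. So λ(A) = 6/2 = 3.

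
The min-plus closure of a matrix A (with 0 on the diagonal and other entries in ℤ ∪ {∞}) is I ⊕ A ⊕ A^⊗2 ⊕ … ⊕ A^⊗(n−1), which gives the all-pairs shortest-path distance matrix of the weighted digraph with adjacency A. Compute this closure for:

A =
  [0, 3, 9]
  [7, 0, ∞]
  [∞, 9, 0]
Closure =
  [0, 3, 9]
  [7, 0, 16]
  [16, 9, 0]

This is the Floyd-Warshall all-pairs shortest-path computation. For each intermediate vertex k = 0, 1, …, 2, update dist[i][j] ← min(dist[i][j], dist[i][k] + dist[k][j]). The final matrix gives, for each (i, j), the minimum total weight of any directed path from i to j (possibly empty when i = j).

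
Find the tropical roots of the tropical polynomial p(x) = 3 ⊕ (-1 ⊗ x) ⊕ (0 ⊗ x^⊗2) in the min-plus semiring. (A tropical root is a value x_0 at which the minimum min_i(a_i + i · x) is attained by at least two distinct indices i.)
Roots: {-1, 4}

Each tropical root is a break point of the lower envelope of the lines y = a_i + i · x (there are 3 lines, with slopes 0, 1, ..., 2). Only the lines that attain the minimum somewhere contribute to roots; other lines are dominated. Here the surviving (envelope) indices are i = 2, i = 1, i = 0.
Intersections between consecutive envelope lines give the roots: for adjacent envelope indices i < j the intersection is x = (a_i − a_j) / (j − i). Reading off the sorted break points: {-1, 4}.
Verification: at each break x_0, at least two indices attain the minimum of min_i(a_i + i · x_0).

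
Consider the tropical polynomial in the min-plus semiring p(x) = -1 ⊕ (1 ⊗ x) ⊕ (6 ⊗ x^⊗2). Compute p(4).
p(4) = -1

A tropical monomial a ⊗ x^⊗i evaluates to a + i · x. Evaluating each term at x = 4:
  Term 0 contributes -1 + 0 · 4 = -1
  Term 1 contributes 1 + 1 · 4 = 5
  Term 2 contributes 6 + 2 · 4 = 14
p(4) = ⊕ of these = min[-1, 5, 14] = -1.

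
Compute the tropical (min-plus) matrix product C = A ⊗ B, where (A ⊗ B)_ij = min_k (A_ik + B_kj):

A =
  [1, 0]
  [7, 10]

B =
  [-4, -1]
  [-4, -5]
A ⊗ B =
  [-4, -5]
  [3, 5]

Apply the min-plus product entry-by-entry:
  C[0][0] = min over k of (A[0][0] + B[0][0] = 1 + -4 = -3, A[0][1] + B[1][0] = 0 + -4 = -4) = -4 (attained at k = 1)
  C[0][1] = min over k of (A[0][0] + B[0][1] = 1 + -1 = 0, A[0][1] + B[1][1] = 0 + -5 = -5) = -5 (attained at k = 1)
  C[1][0] = min over k of (A[1][0] + B[0][0] = 7 + -4 = 3, A[1][1] + B[1][0] = 10 + -4 = 6) = 3 (attained at k = 0)
  C[1][1] = min over k of (A[1][0] + B[0][1] = 7 + -1 = 6, A[1][1] + B[1][1] = 10 + -5 = 5) = 5 (attained at k = 1)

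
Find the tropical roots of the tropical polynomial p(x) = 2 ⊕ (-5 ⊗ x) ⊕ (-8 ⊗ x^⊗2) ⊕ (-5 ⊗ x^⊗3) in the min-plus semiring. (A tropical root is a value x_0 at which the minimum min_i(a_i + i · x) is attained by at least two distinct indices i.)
Roots: {-3, 3, 7}

Each tropical root is a break point of the lower envelope of the lines y = a_i + i · x (there are 4 lines, with slopes 0, 1, ..., 3). Only the lines that attain the minimum somewhere contribute to roots; other lines are dominated. Here the surviving (envelope) indices are i = 3, i = 2, i = 1, i = 0.
Intersections between consecutive envelope lines give the roots: for adjacent envelope indices i < j the intersection is x = (a_i − a_j) / (j − i). Reading off the sorted break points: {-3, 3, 7}.
Verification: at each break x_0, at least two indices attain the minimum of min_i(a_i + i · x_0).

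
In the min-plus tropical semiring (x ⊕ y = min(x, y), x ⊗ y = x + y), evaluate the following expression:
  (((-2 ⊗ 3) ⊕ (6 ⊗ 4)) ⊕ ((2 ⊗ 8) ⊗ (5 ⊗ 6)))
(((-2 ⊗ 3) ⊕ (6 ⊗ 4)) ⊕ ((2 ⊗ 8) ⊗ (5 ⊗ 6))) = 1

Expand innermost to outermost. Recall ⊕ takes the minimum of its arguments and ⊗ takes their sum. Working out the expression (((-2 ⊗ 3) ⊕ (6 ⊗ 4)) ⊕ ((2 ⊗ 8) ⊗ (5 ⊗ 6))) gives 1.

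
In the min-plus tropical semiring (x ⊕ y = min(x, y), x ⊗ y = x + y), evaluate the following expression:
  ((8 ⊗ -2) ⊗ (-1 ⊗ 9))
((8 ⊗ -2) ⊗ (-1 ⊗ 9)) = 14

Expand innermost to outermost. Recall ⊕ takes the minimum of its arguments and ⊗ takes their sum. Working out the expression ((8 ⊗ -2) ⊗ (-1 ⊗ 9)) gives 14.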